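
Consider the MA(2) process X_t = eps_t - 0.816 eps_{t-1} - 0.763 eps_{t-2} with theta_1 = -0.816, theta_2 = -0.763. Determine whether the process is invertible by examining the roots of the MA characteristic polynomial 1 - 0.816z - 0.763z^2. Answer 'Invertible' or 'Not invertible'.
\text{Not invertible}

The MA(q) characteristic polynomial is P(z) = 1 - 0.816z - 0.763z^2.
Invertibility requires all roots to lie outside the unit circle, i.e. |z| > 1 for every root.
Set 1 + (-0.816) z + (-0.763) z^2 = 0, i.e. a z^2 + b z + c = 0 with a = -0.763, b = -0.816, c = 1.
Discriminant D = b^2 - 4ac = (-0.816)^2 - 4*(-0.763)*1 = 0.665856 - (-3.052) = 3.717856.
D >= 0, so the roots are real: z = (-b +/- sqrt(D)) / (2a) = (0.816 +/- 1.928174) / (-1.526).
  z_1 = (0.816 + 1.928174) / (-1.526) = -1.7983,   |z_1| = 1.7983.
  z_2 = (0.816 - 1.928174) / (-1.526) = 0.7288,   |z_2| = 0.7288.
Moduli of all roots: 1.7983, 0.7288.
All moduli strictly greater than 1? No.
Verdict: Not invertible.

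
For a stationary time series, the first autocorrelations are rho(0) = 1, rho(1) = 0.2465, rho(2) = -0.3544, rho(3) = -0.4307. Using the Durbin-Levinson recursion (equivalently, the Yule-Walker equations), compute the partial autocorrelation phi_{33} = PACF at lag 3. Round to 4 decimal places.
\phi_{33} = -0.2590

The PACF at lag k is phi_{kk}, the last component of the solution
to the Yule-Walker system G_k phi = r_k where
  (G_k)_{ij} = rho(|i - j|), (r_k)_i = rho(i), i,j = 1..k.
Equivalently, Durbin-Levinson gives phi_{kk} iteratively:
  phi_{11} = rho(1)
  phi_{kk} = [rho(k) - sum_{j=1..k-1} phi_{k-1,j} rho(k-j)]
            / [1 - sum_{j=1..k-1} phi_{k-1,j} rho(j)],
  phi_{k,j} = phi_{k-1,j} - phi_{kk} phi_{k-1,k-j},  j = 1..k-1.
Step k = 1:
  phi_11 = rho(1) = 0.2465.
Step k = 2:
  phi_22 = [rho(2) - phi_11 rho(1)] / [1 - phi_11 rho(1)] = [-0.3544 - (0.2465)(0.2465)] / [1 - (0.2465)(0.2465)]
         = -0.41516225 / 0.93923775 = -0.44202.
  Update: phi_21 = phi_11 - phi_22 phi_11 = 0.2465 - (-0.44202)(0.2465) = 0.355458.
Step k = 3:
  phi_33 = [rho(3) - phi_21 rho(2) - phi_22 rho(1)] / [1 - phi_21 rho(1) - phi_22 rho(2)]
    numerator   = -0.4307 - (0.355458)(-0.3544) - (-0.44202)(0.2465) = -0.19576764
    denominator = 1 - (0.355458)(0.2465) - (-0.44202)(-0.3544) = 0.75572756
  phi_33 = -0.19576764 / 0.75572756 = -0.259.
Therefore phi_{33} = -0.2590.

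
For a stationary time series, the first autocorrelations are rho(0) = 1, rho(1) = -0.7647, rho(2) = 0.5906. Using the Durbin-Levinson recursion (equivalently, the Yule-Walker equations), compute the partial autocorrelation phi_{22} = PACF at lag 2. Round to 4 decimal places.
\phi_{22} = 0.0140

The PACF at lag k is phi_{kk}, the last component of the solution
to the Yule-Walker system G_k phi = r_k where
  (G_k)_{ij} = rho(|i - j|), (r_k)_i = rho(i), i,j = 1..k.
Equivalently, Durbin-Levinson gives phi_{kk} iteratively:
  phi_{11} = rho(1)
  phi_{kk} = [rho(k) - sum_{j=1..k-1} phi_{k-1,j} rho(k-j)]
            / [1 - sum_{j=1..k-1} phi_{k-1,j} rho(j)],
  phi_{k,j} = phi_{k-1,j} - phi_{kk} phi_{k-1,k-j},  j = 1..k-1.
Step k = 1:
  phi_11 = rho(1) = -0.7647.
Step k = 2:
  phi_22 = [rho(2) - phi_11 rho(1)] / [1 - phi_11 rho(1)] = [0.5906 - (-0.7647)(-0.7647)] / [1 - (-0.7647)(-0.7647)]
         = 0.00583391 / 0.41523391 = 0.014.
Therefore phi_{22} = 0.0140.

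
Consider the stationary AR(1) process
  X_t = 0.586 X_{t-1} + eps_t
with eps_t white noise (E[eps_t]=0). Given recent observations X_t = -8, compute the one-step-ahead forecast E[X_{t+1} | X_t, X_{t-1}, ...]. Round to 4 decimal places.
E[X_{t+1} \mid \mathcal F_t] = -4.6880

For an AR(p) model X_t = c + sum_i phi_i X_{t-i} + eps_t, the
one-step-ahead conditional mean is
  E[X_{t+1} | X_t, ...] = c + sum_i phi_i X_{t+1-i}.
Substitute known values:
  E[X_{t+1} | ...] = (0.586) * (-8)
                   = -4.6880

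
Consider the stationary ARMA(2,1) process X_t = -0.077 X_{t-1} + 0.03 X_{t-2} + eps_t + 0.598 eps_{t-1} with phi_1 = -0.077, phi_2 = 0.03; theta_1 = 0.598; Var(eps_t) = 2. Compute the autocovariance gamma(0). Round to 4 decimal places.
\gamma(0) = 2.5436

Multiply the model equation by X_{t-k} and take expectations. With theta_0 = psi_0 = 1 and psi_j the MA(infinity) weights, this gives
  gamma(k) - sum_i phi_i gamma(k-i) = c_k,
  c_k = sigma^2 * sum_{j=k..q} theta_j psi_{j-k}   (c_k = 0 for k > q),
using gamma(-m) = gamma(m).
psi-weights needed (psi_j = theta_j + sum_i phi_i psi_{j-i}):
  psi_1 = theta_1 + phi_1 = 0.598 + (-0.077) = 0.521
Right-hand sides:
  c_0 = sigma^2 (1 + theta_1 psi_1) = 2 * (1 + (0.598)(0.521)) = 2 * 1.311558 = 2.623116
  c_1 = sigma^2 theta_1 = 2 * (0.598) = 1.196
  c_2 = 0
Equations for k = 0, 1, 2 (AR order 2, c_2 = 0):
  (E0) gamma(0) = phi_1 gamma(1) + phi_2 gamma(2) + c_0
  (E1) gamma(1) = phi_1 gamma(0) + phi_2 gamma(1) + c_1
  (E2) gamma(2) = phi_1 gamma(1) + phi_2 gamma(0)
From (E1): gamma(1) = A gamma(0) + B with
  A = phi_1 / (1 - phi_2) = -0.077 / 0.97 = -0.079381,   B = c_1 / (1 - phi_2) = 1.196 / 0.97 = 1.23299.
Insert (E2) into (E0): gamma(0) (1 - phi_2^2) = phi_1 (1 + phi_2) gamma(1) + c_0.
  phi_1 (1 + phi_2) = (-0.077)(1.03) = -0.07931,   1 - phi_2^2 = 0.9991.
Replace gamma(1) by A gamma(0) + B and collect gamma(0):
  gamma(0) [0.9991 - (-0.07931)(-0.079381)] = (-0.07931)(1.23299) + 2.623116
  gamma(0) * 0.992804 = 2.525328
  gamma(0) = 2.525328 / 0.992804 = 2.543631.
Therefore gamma(0) = 2.5436 (to 4 decimal places).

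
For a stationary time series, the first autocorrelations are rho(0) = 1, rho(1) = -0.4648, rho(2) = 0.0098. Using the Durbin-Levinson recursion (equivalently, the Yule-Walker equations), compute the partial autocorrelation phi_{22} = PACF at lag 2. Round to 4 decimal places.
\phi_{22} = -0.2631

The PACF at lag k is phi_{kk}, the last component of the solution
to the Yule-Walker system G_k phi = r_k where
  (G_k)_{ij} = rho(|i - j|), (r_k)_i = rho(i), i,j = 1..k.
Equivalently, Durbin-Levinson gives phi_{kk} iteratively:
  phi_{11} = rho(1)
  phi_{kk} = [rho(k) - sum_{j=1..k-1} phi_{k-1,j} rho(k-j)]
            / [1 - sum_{j=1..k-1} phi_{k-1,j} rho(j)],
  phi_{k,j} = phi_{k-1,j} - phi_{kk} phi_{k-1,k-j},  j = 1..k-1.
Step k = 1:
  phi_11 = rho(1) = -0.4648.
Step k = 2:
  phi_22 = [rho(2) - phi_11 rho(1)] / [1 - phi_11 rho(1)] = [0.0098 - (-0.4648)(-0.4648)] / [1 - (-0.4648)(-0.4648)]
         = -0.20623904 / 0.78396096 = -0.2631.
Therefore phi_{22} = -0.2631.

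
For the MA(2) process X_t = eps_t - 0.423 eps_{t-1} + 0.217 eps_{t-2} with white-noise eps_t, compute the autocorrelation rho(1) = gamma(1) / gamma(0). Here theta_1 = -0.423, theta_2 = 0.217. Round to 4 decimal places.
\rho(1) = -0.4199

For an MA(q) process with theta_0 = 1, the autocovariance is
  gamma(k) = sigma^2 * sum_{i=0..q-k} theta_i * theta_{i+k},
and rho(k) = gamma(k) / gamma(0). Sigma^2 cancels.
  numerator   = (1)*(-0.423) + (-0.423)*(0.217) = -0.514791.
  denominator = (1)^2 + (-0.423)^2 + (0.217)^2 = 1.226018.
  rho(1) = -0.514791 / 1.226018 = -0.4199.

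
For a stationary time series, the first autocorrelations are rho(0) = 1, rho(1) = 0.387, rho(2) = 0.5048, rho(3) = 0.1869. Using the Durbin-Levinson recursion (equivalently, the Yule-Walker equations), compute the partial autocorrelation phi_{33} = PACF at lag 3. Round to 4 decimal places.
\phi_{33} = -0.1260

The PACF at lag k is phi_{kk}, the last component of the solution
to the Yule-Walker system G_k phi = r_k where
  (G_k)_{ij} = rho(|i - j|), (r_k)_i = rho(i), i,j = 1..k.
Equivalently, Durbin-Levinson gives phi_{kk} iteratively:
  phi_{11} = rho(1)
  phi_{kk} = [rho(k) - sum_{j=1..k-1} phi_{k-1,j} rho(k-j)]
            / [1 - sum_{j=1..k-1} phi_{k-1,j} rho(j)],
  phi_{k,j} = phi_{k-1,j} - phi_{kk} phi_{k-1,k-j},  j = 1..k-1.
Step k = 1:
  phi_11 = rho(1) = 0.387.
Step k = 2:
  phi_22 = [rho(2) - phi_11 rho(1)] / [1 - phi_11 rho(1)] = [0.5048 - (0.387)(0.387)] / [1 - (0.387)(0.387)]
         = 0.355031 / 0.850231 = 0.41757.
  Update: phi_21 = phi_11 - phi_22 phi_11 = 0.387 - (0.41757)(0.387) = 0.2254.
Step k = 3:
  phi_33 = [rho(3) - phi_21 rho(2) - phi_22 rho(1)] / [1 - phi_21 rho(1) - phi_22 rho(2)]
    numerator   = 0.1869 - (0.2254)(0.5048) - (0.41757)(0.387) = -0.08848173
    denominator = 1 - (0.2254)(0.387) - (0.41757)(0.5048) = 0.70198069
  phi_33 = -0.08848173 / 0.70198069 = -0.126.
Therefore phi_{33} = -0.1260.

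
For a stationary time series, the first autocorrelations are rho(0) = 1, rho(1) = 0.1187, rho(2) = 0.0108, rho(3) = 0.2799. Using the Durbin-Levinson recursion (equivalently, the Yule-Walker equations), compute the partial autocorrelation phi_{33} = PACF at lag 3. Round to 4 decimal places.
\phi_{33} = 0.2830

The PACF at lag k is phi_{kk}, the last component of the solution
to the Yule-Walker system G_k phi = r_k where
  (G_k)_{ij} = rho(|i - j|), (r_k)_i = rho(i), i,j = 1..k.
Equivalently, Durbin-Levinson gives phi_{kk} iteratively:
  phi_{11} = rho(1)
  phi_{kk} = [rho(k) - sum_{j=1..k-1} phi_{k-1,j} rho(k-j)]
            / [1 - sum_{j=1..k-1} phi_{k-1,j} rho(j)],
  phi_{k,j} = phi_{k-1,j} - phi_{kk} phi_{k-1,k-j},  j = 1..k-1.
Step k = 1:
  phi_11 = rho(1) = 0.1187.
Step k = 2:
  phi_22 = [rho(2) - phi_11 rho(1)] / [1 - phi_11 rho(1)] = [0.0108 - (0.1187)(0.1187)] / [1 - (0.1187)(0.1187)]
         = -0.00328969 / 0.98591031 = -0.003337.
  Update: phi_21 = phi_11 - phi_22 phi_11 = 0.1187 - (-0.003337)(0.1187) = 0.119096.
Step k = 3:
  phi_33 = [rho(3) - phi_21 rho(2) - phi_22 rho(1)] / [1 - phi_21 rho(1) - phi_22 rho(2)]
    numerator   = 0.2799 - (0.119096)(0.0108) - (-0.003337)(0.1187) = 0.27900983
    denominator = 1 - (0.119096)(0.1187) - (-0.003337)(0.0108) = 0.98589933
  phi_33 = 0.27900983 / 0.98589933 = 0.283.
Therefore phi_{33} = 0.2830.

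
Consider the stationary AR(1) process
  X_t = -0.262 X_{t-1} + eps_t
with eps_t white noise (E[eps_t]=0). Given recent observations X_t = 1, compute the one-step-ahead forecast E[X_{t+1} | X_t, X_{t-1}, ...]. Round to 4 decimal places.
E[X_{t+1} \mid \mathcal F_t] = -0.2620

For an AR(p) model X_t = c + sum_i phi_i X_{t-i} + eps_t, the
one-step-ahead conditional mean is
  E[X_{t+1} | X_t, ...] = c + sum_i phi_i X_{t+1-i}.
Substitute known values:
  E[X_{t+1} | ...] = (-0.262) * (1)
                   = -0.2620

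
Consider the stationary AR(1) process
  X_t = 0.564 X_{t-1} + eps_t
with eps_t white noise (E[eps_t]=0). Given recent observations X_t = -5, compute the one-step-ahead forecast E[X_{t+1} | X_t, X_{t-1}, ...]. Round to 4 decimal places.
E[X_{t+1} \mid \mathcal F_t] = -2.8200

For an AR(p) model X_t = c + sum_i phi_i X_{t-i} + eps_t, the
one-step-ahead conditional mean is
  E[X_{t+1} | X_t, ...] = c + sum_i phi_i X_{t+1-i}.
Substitute known values:
  E[X_{t+1} | ...] = (0.564) * (-5)
                   = -2.8200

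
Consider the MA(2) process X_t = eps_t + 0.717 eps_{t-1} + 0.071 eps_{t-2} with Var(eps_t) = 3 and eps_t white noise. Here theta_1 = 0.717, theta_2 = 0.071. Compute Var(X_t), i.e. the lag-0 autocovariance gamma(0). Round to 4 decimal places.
\gamma(0) = 4.5574

For an MA(q) process X_t = eps_t + sum_i theta_i eps_{t-i} with
Var(eps_t) = sigma^2, the variance is
  gamma(0) = sigma^2 * (1 + sum_i theta_i^2).
  sum_i theta_i^2 = (0.717)^2 + (0.071)^2 = 0.514089 + 0.005041 = 0.51913.
  gamma(0) = 3 * (1 + 0.51913) = 3 * 1.51913 = 4.55739, which rounds to 4.5574.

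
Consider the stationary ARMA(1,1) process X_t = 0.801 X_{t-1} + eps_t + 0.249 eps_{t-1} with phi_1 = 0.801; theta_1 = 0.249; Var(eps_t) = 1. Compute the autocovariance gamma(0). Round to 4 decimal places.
\gamma(0) = 4.0762

Multiply the model equation by X_{t-k} and take expectations. With theta_0 = psi_0 = 1 and psi_j the MA(infinity) weights, this gives
  gamma(k) - sum_i phi_i gamma(k-i) = c_k,
  c_k = sigma^2 * sum_{j=k..q} theta_j psi_{j-k}   (c_k = 0 for k > q),
using gamma(-m) = gamma(m).
psi-weights needed (psi_j = theta_j + sum_i phi_i psi_{j-i}):
  psi_1 = theta_1 + phi_1 = 0.249 + (0.801) = 1.05
Right-hand sides:
  c_0 = sigma^2 (1 + theta_1 psi_1) = 1 * (1 + (0.249)(1.05)) = 1 * 1.26145 = 1.26145
  c_1 = sigma^2 theta_1 = 1 * (0.249) = 0.249
  c_2 = 0
Equations for k = 0 and k = 1 (AR order 1):
  gamma(0) = phi_1 gamma(1) + c_0
  gamma(1) = phi_1 gamma(0) + c_1
Substituting the second into the first: gamma(0) (1 - phi_1^2) = c_0 + phi_1 c_1, so
  gamma(0) = (c_0 + phi_1 c_1) / (1 - phi_1^2) = (1.26145 + (0.801)(0.249)) / (1 - (0.801)^2) = 1.460899 / 0.358399 = 4.07618.
Therefore gamma(0) = 4.0762 (to 4 decimal places).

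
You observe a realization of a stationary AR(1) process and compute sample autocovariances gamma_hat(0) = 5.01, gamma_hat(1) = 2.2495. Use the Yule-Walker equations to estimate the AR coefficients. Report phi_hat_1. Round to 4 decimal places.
\hat\phi_{1} = 0.4490

The Yule-Walker equations for an AR(p) process read, in matrix form,
  Gamma_p phi = r_p,   with   (Gamma_p)_{ij} = gamma(|i - j|),
                       (r_p)_i = gamma(i),   i,j = 1..p.
Substitute the sample gammas (Toeplitz matrix and right-hand side of size 1):
  Gamma_p = [[5.01]]
  r_p     = [2.2495]
With p = 1 this is the single equation gamma(0) phi_1 = gamma(1):
  phi_hat_1 = gamma(1) / gamma(0) = 2.2495 / 5.01 = 0.4490.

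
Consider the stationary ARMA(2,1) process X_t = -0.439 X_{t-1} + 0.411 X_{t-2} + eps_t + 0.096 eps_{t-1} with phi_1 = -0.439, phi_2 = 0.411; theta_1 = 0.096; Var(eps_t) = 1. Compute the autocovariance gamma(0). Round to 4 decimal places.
\gamma(0) = 2.3447

Multiply the model equation by X_{t-k} and take expectations. With theta_0 = psi_0 = 1 and psi_j the MA(infinity) weights, this gives
  gamma(k) - sum_i phi_i gamma(k-i) = c_k,
  c_k = sigma^2 * sum_{j=k..q} theta_j psi_{j-k}   (c_k = 0 for k > q),
using gamma(-m) = gamma(m).
psi-weights needed (psi_j = theta_j + sum_i phi_i psi_{j-i}):
  psi_1 = theta_1 + phi_1 = 0.096 + (-0.439) = -0.343
Right-hand sides:
  c_0 = sigma^2 (1 + theta_1 psi_1) = 1 * (1 + (0.096)(-0.343)) = 1 * 0.967072 = 0.967072
  c_1 = sigma^2 theta_1 = 1 * (0.096) = 0.096
  c_2 = 0
Equations for k = 0, 1, 2 (AR order 2, c_2 = 0):
  (E0) gamma(0) = phi_1 gamma(1) + phi_2 gamma(2) + c_0
  (E1) gamma(1) = phi_1 gamma(0) + phi_2 gamma(1) + c_1
  (E2) gamma(2) = phi_1 gamma(1) + phi_2 gamma(0)
From (E1): gamma(1) = A gamma(0) + B with
  A = phi_1 / (1 - phi_2) = -0.439 / 0.589 = -0.745331,   B = c_1 / (1 - phi_2) = 0.096 / 0.589 = 0.162988.
Insert (E2) into (E0): gamma(0) (1 - phi_2^2) = phi_1 (1 + phi_2) gamma(1) + c_0.
  phi_1 (1 + phi_2) = (-0.439)(1.411) = -0.619429,   1 - phi_2^2 = 0.831079.
Replace gamma(1) by A gamma(0) + B and collect gamma(0):
  gamma(0) [0.831079 - (-0.619429)(-0.745331)] = (-0.619429)(0.162988) + 0.967072
  gamma(0) * 0.369399 = 0.866112
  gamma(0) = 0.866112 / 0.369399 = 2.344651.
Therefore gamma(0) = 2.3447 (to 4 decimal places).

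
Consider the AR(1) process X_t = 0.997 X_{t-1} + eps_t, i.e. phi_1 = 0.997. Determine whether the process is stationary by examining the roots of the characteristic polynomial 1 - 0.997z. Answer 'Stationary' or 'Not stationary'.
\text{Stationary}

The AR(p) characteristic polynomial is P(z) = 1 - 0.997z.
Stationarity requires all roots to lie outside the unit circle, i.e. |z| > 1 for every root.
This is linear in z: 1 + (-0.997) z = 0  =>  z = -1/(-0.997) = 1.003009,  |z| = 1.003009.
Moduli of all roots: 1.0030.
All moduli strictly greater than 1? Yes.
Verdict: Stationary.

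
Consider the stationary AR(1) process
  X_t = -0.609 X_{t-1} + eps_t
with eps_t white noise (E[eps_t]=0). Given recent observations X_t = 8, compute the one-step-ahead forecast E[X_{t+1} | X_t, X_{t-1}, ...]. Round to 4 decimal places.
E[X_{t+1} \mid \mathcal F_t] = -4.8720

For an AR(p) model X_t = c + sum_i phi_i X_{t-i} + eps_t, the
one-step-ahead conditional mean is
  E[X_{t+1} | X_t, ...] = c + sum_i phi_i X_{t+1-i}.
Substitute known values:
  E[X_{t+1} | ...] = (-0.609) * (8)
                   = -4.8720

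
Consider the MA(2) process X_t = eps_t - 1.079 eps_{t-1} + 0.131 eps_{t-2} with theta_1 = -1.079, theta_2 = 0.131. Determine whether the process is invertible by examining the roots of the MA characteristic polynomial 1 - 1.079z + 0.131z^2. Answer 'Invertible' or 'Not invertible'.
\text{Invertible}

The MA(q) characteristic polynomial is P(z) = 1 - 1.079z + 0.131z^2.
Invertibility requires all roots to lie outside the unit circle, i.e. |z| > 1 for every root.
Set 1 + (-1.079) z + (0.131) z^2 = 0, i.e. a z^2 + b z + c = 0 with a = 0.131, b = -1.079, c = 1.
Discriminant D = b^2 - 4ac = (-1.079)^2 - 4*(0.131)*1 = 1.164241 - (0.524) = 0.640241.
D >= 0, so the roots are real: z = (-b +/- sqrt(D)) / (2a) = (1.079 +/- 0.800151) / (0.262).
  z_1 = (1.079 + 0.800151) / (0.262) = 7.1723,   |z_1| = 7.1723.
  z_2 = (1.079 - 0.800151) / (0.262) = 1.0643,   |z_2| = 1.0643.
Moduli of all roots: 7.1723, 1.0643.
All moduli strictly greater than 1? Yes.
Verdict: Invertible.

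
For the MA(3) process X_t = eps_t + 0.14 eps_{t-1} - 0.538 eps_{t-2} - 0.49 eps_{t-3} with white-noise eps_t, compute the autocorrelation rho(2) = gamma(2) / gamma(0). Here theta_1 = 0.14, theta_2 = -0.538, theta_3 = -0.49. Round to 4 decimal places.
\rho(2) = -0.3916

For an MA(q) process with theta_0 = 1, the autocovariance is
  gamma(k) = sigma^2 * sum_{i=0..q-k} theta_i * theta_{i+k},
and rho(k) = gamma(k) / gamma(0). Sigma^2 cancels.
  numerator   = (1)*(-0.538) + (0.14)*(-0.49) = -0.6066.
  denominator = (1)^2 + (0.14)^2 + (-0.538)^2 + (-0.49)^2 = 1.549144.
  rho(2) = -0.6066 / 1.549144 = -0.3916.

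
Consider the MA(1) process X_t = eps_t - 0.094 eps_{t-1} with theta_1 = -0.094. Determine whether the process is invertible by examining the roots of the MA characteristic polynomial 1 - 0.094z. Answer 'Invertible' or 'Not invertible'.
\text{Invertible}

The MA(q) characteristic polynomial is P(z) = 1 - 0.094z.
Invertibility requires all roots to lie outside the unit circle, i.e. |z| > 1 for every root.
This is linear in z: 1 + (-0.094) z = 0  =>  z = -1/(-0.094) = 10.638298,  |z| = 10.638298.
Moduli of all roots: 10.6383.
All moduli strictly greater than 1? Yes.
Verdict: Invertible.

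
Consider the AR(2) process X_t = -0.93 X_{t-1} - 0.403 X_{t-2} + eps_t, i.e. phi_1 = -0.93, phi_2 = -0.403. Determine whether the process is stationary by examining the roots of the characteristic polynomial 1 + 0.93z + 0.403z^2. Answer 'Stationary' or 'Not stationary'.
\text{Stationary}

The AR(p) characteristic polynomial is P(z) = 1 + 0.93z + 0.403z^2.
Stationarity requires all roots to lie outside the unit circle, i.e. |z| > 1 for every root.
Set 1 + (0.93) z + (0.403) z^2 = 0, i.e. a z^2 + b z + c = 0 with a = 0.403, b = 0.93, c = 1.
Discriminant D = b^2 - 4ac = (0.93)^2 - 4*(0.403)*1 = 0.8649 - (1.612) = -0.7471.
D < 0, so the roots are the complex-conjugate pair z = (-b +/- i sqrt(-D)) / (2a) = -1.1538 +/- 1.0724i.
For a conjugate pair |z|^2 = z * conj(z) = (product of roots) = c/a = 1/(0.403) = 2.48139, so |z| = sqrt(2.48139) = 1.5752 for both roots.
Moduli of all roots: 1.5752, 1.5752.
All moduli strictly greater than 1? Yes.
Verdict: Stationary.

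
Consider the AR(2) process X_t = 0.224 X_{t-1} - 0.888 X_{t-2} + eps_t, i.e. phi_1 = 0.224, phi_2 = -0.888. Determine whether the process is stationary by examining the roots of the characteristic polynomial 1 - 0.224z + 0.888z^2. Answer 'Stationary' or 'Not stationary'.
\text{Stationary}

The AR(p) characteristic polynomial is P(z) = 1 - 0.224z + 0.888z^2.
Stationarity requires all roots to lie outside the unit circle, i.e. |z| > 1 for every root.
Set 1 + (-0.224) z + (0.888) z^2 = 0, i.e. a z^2 + b z + c = 0 with a = 0.888, b = -0.224, c = 1.
Discriminant D = b^2 - 4ac = (-0.224)^2 - 4*(0.888)*1 = 0.050176 - (3.552) = -3.501824.
D < 0, so the roots are the complex-conjugate pair z = (-b +/- i sqrt(-D)) / (2a) = 0.1261 +/- 1.0537i.
For a conjugate pair |z|^2 = z * conj(z) = (product of roots) = c/a = 1/(0.888) = 1.126126, so |z| = sqrt(1.126126) = 1.0612 for both roots.
Moduli of all roots: 1.0612, 1.0612.
All moduli strictly greater than 1? Yes.
Verdict: Stationary.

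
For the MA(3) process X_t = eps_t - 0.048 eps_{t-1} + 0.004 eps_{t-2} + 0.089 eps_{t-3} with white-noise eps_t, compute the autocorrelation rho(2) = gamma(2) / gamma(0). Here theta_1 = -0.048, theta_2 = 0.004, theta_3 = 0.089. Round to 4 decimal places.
\rho(2) = -0.0003

For an MA(q) process with theta_0 = 1, the autocovariance is
  gamma(k) = sigma^2 * sum_{i=0..q-k} theta_i * theta_{i+k},
and rho(k) = gamma(k) / gamma(0). Sigma^2 cancels.
  numerator   = (1)*(0.004) + (-0.048)*(0.089) = -0.000272.
  denominator = (1)^2 + (-0.048)^2 + (0.004)^2 + (0.089)^2 = 1.010241.
  rho(2) = -0.000272 / 1.010241 = -0.0003.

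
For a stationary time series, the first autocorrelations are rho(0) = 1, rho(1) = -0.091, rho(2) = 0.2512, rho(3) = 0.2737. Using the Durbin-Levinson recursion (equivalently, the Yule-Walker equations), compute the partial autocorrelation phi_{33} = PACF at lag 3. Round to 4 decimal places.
\phi_{33} = 0.3360

The PACF at lag k is phi_{kk}, the last component of the solution
to the Yule-Walker system G_k phi = r_k where
  (G_k)_{ij} = rho(|i - j|), (r_k)_i = rho(i), i,j = 1..k.
Equivalently, Durbin-Levinson gives phi_{kk} iteratively:
  phi_{11} = rho(1)
  phi_{kk} = [rho(k) - sum_{j=1..k-1} phi_{k-1,j} rho(k-j)]
            / [1 - sum_{j=1..k-1} phi_{k-1,j} rho(j)],
  phi_{k,j} = phi_{k-1,j} - phi_{kk} phi_{k-1,k-j},  j = 1..k-1.
Step k = 1:
  phi_11 = rho(1) = -0.091.
Step k = 2:
  phi_22 = [rho(2) - phi_11 rho(1)] / [1 - phi_11 rho(1)] = [0.2512 - (-0.091)(-0.091)] / [1 - (-0.091)(-0.091)]
         = 0.242919 / 0.991719 = 0.244947.
  Update: phi_21 = phi_11 - phi_22 phi_11 = -0.091 - (0.244947)(-0.091) = -0.06871.
Step k = 3:
  phi_33 = [rho(3) - phi_21 rho(2) - phi_22 rho(1)] / [1 - phi_21 rho(1) - phi_22 rho(2)]
    numerator   = 0.2737 - (-0.06871)(0.2512) - (0.244947)(-0.091) = 0.31325011
    denominator = 1 - (-0.06871)(-0.091) - (0.244947)(0.2512) = 0.93221662
  phi_33 = 0.31325011 / 0.93221662 = 0.336.
Therefore phi_{33} = 0.3360.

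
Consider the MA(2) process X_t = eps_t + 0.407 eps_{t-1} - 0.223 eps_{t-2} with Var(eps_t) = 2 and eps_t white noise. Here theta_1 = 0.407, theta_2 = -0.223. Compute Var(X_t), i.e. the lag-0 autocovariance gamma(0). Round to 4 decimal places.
\gamma(0) = 2.4308

For an MA(q) process X_t = eps_t + sum_i theta_i eps_{t-i} with
Var(eps_t) = sigma^2, the variance is
  gamma(0) = sigma^2 * (1 + sum_i theta_i^2).
  sum_i theta_i^2 = (0.407)^2 + (-0.223)^2 = 0.165649 + 0.049729 = 0.215378.
  gamma(0) = 2 * (1 + 0.215378) = 2 * 1.215378 = 2.430756, which rounds to 2.4308.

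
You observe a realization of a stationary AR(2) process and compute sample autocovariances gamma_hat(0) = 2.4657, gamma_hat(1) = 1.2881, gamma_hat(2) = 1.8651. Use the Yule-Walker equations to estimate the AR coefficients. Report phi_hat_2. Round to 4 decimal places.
\hat\phi_{2} = 0.6650

The Yule-Walker equations for an AR(p) process read, in matrix form,
  Gamma_p phi = r_p,   with   (Gamma_p)_{ij} = gamma(|i - j|),
                       (r_p)_i = gamma(i),   i,j = 1..p.
Substitute the sample gammas (Toeplitz matrix and right-hand side of size 2):
  Gamma_p = [[2.4657, 1.2881], [1.2881, 2.4657]]
  r_p     = [1.2881, 1.8651]
Written out:
  2.4657 phi_1 + 1.2881 phi_2 = 1.2881
  1.2881 phi_1 + 2.4657 phi_2 = 1.8651
Solve by Cramer's rule:
  det = gamma(0)^2 - gamma(1)^2 = (2.4657)^2 - (1.2881)^2 = 6.07967649 - 1.65920161 = 4.42047488
  phi_hat_1 = [gamma(1) gamma(0) - gamma(1) gamma(2)] / det = [(1.2881)(2.4657) - (1.2881)(1.8651)] / 4.42047488 = 0.77363286 / 4.42047488 = 0.175
  phi_hat_2 = [gamma(0) gamma(2) - gamma(1)^2] / det = [(2.4657)(1.8651) - (1.2881)^2] / 4.42047488 = 2.93957546 / 4.42047488 = 0.665
So phi_hat = [0.1750, 0.6650].
Therefore phi_hat_2 = 0.6650.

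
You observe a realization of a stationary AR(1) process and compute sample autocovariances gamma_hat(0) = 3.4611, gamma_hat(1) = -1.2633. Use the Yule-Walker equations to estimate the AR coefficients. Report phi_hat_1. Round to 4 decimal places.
\hat\phi_{1} = -0.3650

The Yule-Walker equations for an AR(p) process read, in matrix form,
  Gamma_p phi = r_p,   with   (Gamma_p)_{ij} = gamma(|i - j|),
                       (r_p)_i = gamma(i),   i,j = 1..p.
Substitute the sample gammas (Toeplitz matrix and right-hand side of size 1):
  Gamma_p = [[3.4611]]
  r_p     = [-1.2633]
With p = 1 this is the single equation gamma(0) phi_1 = gamma(1):
  phi_hat_1 = gamma(1) / gamma(0) = -1.2633 / 3.4611 = -0.3650.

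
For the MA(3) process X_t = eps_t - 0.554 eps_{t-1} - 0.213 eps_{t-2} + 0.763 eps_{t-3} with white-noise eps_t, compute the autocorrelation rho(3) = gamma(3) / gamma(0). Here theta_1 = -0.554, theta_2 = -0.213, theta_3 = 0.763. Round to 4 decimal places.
\rho(3) = 0.3944

For an MA(q) process with theta_0 = 1, the autocovariance is
  gamma(k) = sigma^2 * sum_{i=0..q-k} theta_i * theta_{i+k},
and rho(k) = gamma(k) / gamma(0). Sigma^2 cancels.
  numerator   = (1)*(0.763) = 0.763.
  denominator = (1)^2 + (-0.554)^2 + (-0.213)^2 + (0.763)^2 = 1.934454.
  rho(3) = 0.763 / 1.934454 = 0.3944.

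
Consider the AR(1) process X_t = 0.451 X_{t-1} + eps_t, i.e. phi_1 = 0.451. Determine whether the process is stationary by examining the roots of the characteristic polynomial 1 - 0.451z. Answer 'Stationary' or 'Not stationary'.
\text{Stationary}

The AR(p) characteristic polynomial is P(z) = 1 - 0.451z.
Stationarity requires all roots to lie outside the unit circle, i.e. |z| > 1 for every root.
This is linear in z: 1 + (-0.451) z = 0  =>  z = -1/(-0.451) = 2.217295,  |z| = 2.217295.
Moduli of all roots: 2.2173.
All moduli strictly greater than 1? Yes.
Verdict: Stationary.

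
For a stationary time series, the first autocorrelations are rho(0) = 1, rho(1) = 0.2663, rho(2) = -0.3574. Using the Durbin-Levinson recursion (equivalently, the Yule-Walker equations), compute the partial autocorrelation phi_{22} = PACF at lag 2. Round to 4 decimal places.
\phi_{22} = -0.4610

The PACF at lag k is phi_{kk}, the last component of the solution
to the Yule-Walker system G_k phi = r_k where
  (G_k)_{ij} = rho(|i - j|), (r_k)_i = rho(i), i,j = 1..k.
Equivalently, Durbin-Levinson gives phi_{kk} iteratively:
  phi_{11} = rho(1)
  phi_{kk} = [rho(k) - sum_{j=1..k-1} phi_{k-1,j} rho(k-j)]
            / [1 - sum_{j=1..k-1} phi_{k-1,j} rho(j)],
  phi_{k,j} = phi_{k-1,j} - phi_{kk} phi_{k-1,k-j},  j = 1..k-1.
Step k = 1:
  phi_11 = rho(1) = 0.2663.
Step k = 2:
  phi_22 = [rho(2) - phi_11 rho(1)] / [1 - phi_11 rho(1)] = [-0.3574 - (0.2663)(0.2663)] / [1 - (0.2663)(0.2663)]
         = -0.42831569 / 0.92908431 = -0.461.
Therefore phi_{22} = -0.4610.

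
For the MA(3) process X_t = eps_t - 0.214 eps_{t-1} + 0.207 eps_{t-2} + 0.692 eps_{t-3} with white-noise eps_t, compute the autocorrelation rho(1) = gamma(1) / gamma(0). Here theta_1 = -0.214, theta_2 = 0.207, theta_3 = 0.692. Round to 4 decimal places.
\rho(1) = -0.0734

For an MA(q) process with theta_0 = 1, the autocovariance is
  gamma(k) = sigma^2 * sum_{i=0..q-k} theta_i * theta_{i+k},
and rho(k) = gamma(k) / gamma(0). Sigma^2 cancels.
  numerator   = (1)*(-0.214) + (-0.214)*(0.207) + (0.207)*(0.692) = -0.115054.
  denominator = (1)^2 + (-0.214)^2 + (0.207)^2 + (0.692)^2 = 1.567509.
  rho(1) = -0.115054 / 1.567509 = -0.0734.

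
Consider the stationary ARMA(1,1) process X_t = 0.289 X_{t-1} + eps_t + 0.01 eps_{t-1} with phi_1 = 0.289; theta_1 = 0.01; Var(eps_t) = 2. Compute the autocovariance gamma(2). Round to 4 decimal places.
\gamma(2) = 0.1891

Multiply the model equation by X_{t-k} and take expectations. With theta_0 = psi_0 = 1 and psi_j the MA(infinity) weights, this gives
  gamma(k) - sum_i phi_i gamma(k-i) = c_k,
  c_k = sigma^2 * sum_{j=k..q} theta_j psi_{j-k}   (c_k = 0 for k > q),
using gamma(-m) = gamma(m).
psi-weights needed (psi_j = theta_j + sum_i phi_i psi_{j-i}):
  psi_1 = theta_1 + phi_1 = 0.01 + (0.289) = 0.299
Right-hand sides:
  c_0 = sigma^2 (1 + theta_1 psi_1) = 2 * (1 + (0.01)(0.299)) = 2 * 1.00299 = 2.00598
  c_1 = sigma^2 theta_1 = 2 * (0.01) = 0.02
  c_2 = 0
Equations for k = 0 and k = 1 (AR order 1):
  gamma(0) = phi_1 gamma(1) + c_0
  gamma(1) = phi_1 gamma(0) + c_1
Substituting the second into the first: gamma(0) (1 - phi_1^2) = c_0 + phi_1 c_1, so
  gamma(0) = (c_0 + phi_1 c_1) / (1 - phi_1^2) = (2.00598 + (0.289)(0.02)) / (1 - (0.289)^2) = 2.01176 / 0.916479 = 2.195097.
  gamma(1) = phi_1 gamma(0) + c_1 = (0.289)(2.195097) + (0.02) = 0.654383.
For k = 2 (> q): gamma(2) = phi_1 gamma(1) = (0.289)(0.654383) = 0.189117.
Therefore gamma(2) = 0.1891 (to 4 decimal places).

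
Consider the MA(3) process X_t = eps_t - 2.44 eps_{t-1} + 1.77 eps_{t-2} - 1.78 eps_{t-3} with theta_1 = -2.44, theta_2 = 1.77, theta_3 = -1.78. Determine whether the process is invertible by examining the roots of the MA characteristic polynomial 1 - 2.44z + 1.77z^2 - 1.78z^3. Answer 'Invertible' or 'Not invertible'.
\text{Not invertible}

The MA(q) characteristic polynomial is P(z) = 1 - 2.44z + 1.77z^2 - 1.78z^3.
Invertibility requires all roots to lie outside the unit circle, i.e. |z| > 1 for every root.
Degree 3: look for a simple real root z0 first, then factor out (1 - z/z0) and solve the remaining quadratic.
Testing z0 = 0.5: P(0.5) = 1 + (-2.44)(0.5) + (1.77)(0.5)^2 + (-1.78)(0.5)^3
  = 1 + (-1.22) + (0.4425) + (-0.2225) = 0.  So z_0 = 0.5 is a root, |z_0| = 0.5.
Divide out the factor (1 - 2 z) = (1 - z/z0) (since 1/z0 = 2):
  P(z) = (1 - 2 z)(1 + (-0.44) z + (0.89) z^2)
  [check: z-coef -0.44 - (2) = -2.44; z^2-coef 0.89 - (2)(-0.44) = 1.77; z^3-coef -(2)(0.89) = -1.78.]
Remaining roots from the quadratic factor 1 + (-0.44) z + (0.89) z^2:
  Set 1 + (-0.44) z + (0.89) z^2 = 0, i.e. a z^2 + b z + c = 0 with a = 0.89, b = -0.44, c = 1.
  Discriminant D = b^2 - 4ac = (-0.44)^2 - 4*(0.89)*1 = 0.1936 - (3.56) = -3.3664.
  D < 0, so the roots are the complex-conjugate pair z = (-b +/- i sqrt(-D)) / (2a) = 0.2472 +/- 1.0308i.
  For a conjugate pair |z|^2 = z * conj(z) = (product of roots) = c/a = 1/(0.89) = 1.123596, so |z| = sqrt(1.123596) = 1.06 for both roots.
Moduli of all roots: 0.5000, 1.0600, 1.0600.
All moduli strictly greater than 1? No.
Verdict: Not invertible.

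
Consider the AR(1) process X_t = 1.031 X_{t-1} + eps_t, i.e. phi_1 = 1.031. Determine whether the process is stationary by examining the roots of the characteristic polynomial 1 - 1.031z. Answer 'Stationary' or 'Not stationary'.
\text{Not stationary}

The AR(p) characteristic polynomial is P(z) = 1 - 1.031z.
Stationarity requires all roots to lie outside the unit circle, i.e. |z| > 1 for every root.
This is linear in z: 1 + (-1.031) z = 0  =>  z = -1/(-1.031) = 0.969932,  |z| = 0.969932.
Moduli of all roots: 0.9699.
All moduli strictly greater than 1? No.
Verdict: Not stationary.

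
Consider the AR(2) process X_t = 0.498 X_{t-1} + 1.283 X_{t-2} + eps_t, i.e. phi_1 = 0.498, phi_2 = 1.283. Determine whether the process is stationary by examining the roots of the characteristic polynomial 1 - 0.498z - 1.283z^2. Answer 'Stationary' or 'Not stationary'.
\text{Not stationary}

The AR(p) characteristic polynomial is P(z) = 1 - 0.498z - 1.283z^2.
Stationarity requires all roots to lie outside the unit circle, i.e. |z| > 1 for every root.
Set 1 + (-0.498) z + (-1.283) z^2 = 0, i.e. a z^2 + b z + c = 0 with a = -1.283, b = -0.498, c = 1.
Discriminant D = b^2 - 4ac = (-0.498)^2 - 4*(-1.283)*1 = 0.248004 - (-5.132) = 5.380004.
D >= 0, so the roots are real: z = (-b +/- sqrt(D)) / (2a) = (0.498 +/- 2.319484) / (-2.566).
  z_1 = (0.498 + 2.319484) / (-2.566) = -1.098,   |z_1| = 1.098.
  z_2 = (0.498 - 2.319484) / (-2.566) = 0.7099,   |z_2| = 0.7099.
Moduli of all roots: 1.0980, 0.7099.
All moduli strictly greater than 1? No.
Verdict: Not stationary.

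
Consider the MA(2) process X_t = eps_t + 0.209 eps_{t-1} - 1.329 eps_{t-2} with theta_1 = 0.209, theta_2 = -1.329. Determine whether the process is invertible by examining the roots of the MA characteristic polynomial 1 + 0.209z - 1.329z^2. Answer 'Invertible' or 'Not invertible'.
\text{Not invertible}

The MA(q) characteristic polynomial is P(z) = 1 + 0.209z - 1.329z^2.
Invertibility requires all roots to lie outside the unit circle, i.e. |z| > 1 for every root.
Set 1 + (0.209) z + (-1.329) z^2 = 0, i.e. a z^2 + b z + c = 0 with a = -1.329, b = 0.209, c = 1.
Discriminant D = b^2 - 4ac = (0.209)^2 - 4*(-1.329)*1 = 0.043681 - (-5.316) = 5.359681.
D >= 0, so the roots are real: z = (-b +/- sqrt(D)) / (2a) = (-0.209 +/- 2.315098) / (-2.658).
  z_1 = (-0.209 + 2.315098) / (-2.658) = -0.7924,   |z_1| = 0.7924.
  z_2 = (-0.209 - 2.315098) / (-2.658) = 0.9496,   |z_2| = 0.9496.
Moduli of all roots: 0.7924, 0.9496.
All moduli strictly greater than 1? No.
Verdict: Not invertible.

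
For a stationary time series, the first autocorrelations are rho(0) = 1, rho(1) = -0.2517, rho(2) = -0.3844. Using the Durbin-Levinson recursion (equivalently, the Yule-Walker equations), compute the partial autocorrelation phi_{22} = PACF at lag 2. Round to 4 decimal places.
\phi_{22} = -0.4780

The PACF at lag k is phi_{kk}, the last component of the solution
to the Yule-Walker system G_k phi = r_k where
  (G_k)_{ij} = rho(|i - j|), (r_k)_i = rho(i), i,j = 1..k.
Equivalently, Durbin-Levinson gives phi_{kk} iteratively:
  phi_{11} = rho(1)
  phi_{kk} = [rho(k) - sum_{j=1..k-1} phi_{k-1,j} rho(k-j)]
            / [1 - sum_{j=1..k-1} phi_{k-1,j} rho(j)],
  phi_{k,j} = phi_{k-1,j} - phi_{kk} phi_{k-1,k-j},  j = 1..k-1.
Step k = 1:
  phi_11 = rho(1) = -0.2517.
Step k = 2:
  phi_22 = [rho(2) - phi_11 rho(1)] / [1 - phi_11 rho(1)] = [-0.3844 - (-0.2517)(-0.2517)] / [1 - (-0.2517)(-0.2517)]
         = -0.44775289 / 0.93664711 = -0.478.
Therefore phi_{22} = -0.4780.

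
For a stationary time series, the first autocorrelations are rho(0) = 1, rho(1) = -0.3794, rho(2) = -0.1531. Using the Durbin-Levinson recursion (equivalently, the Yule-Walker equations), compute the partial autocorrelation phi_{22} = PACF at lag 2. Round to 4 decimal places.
\phi_{22} = -0.3470

The PACF at lag k is phi_{kk}, the last component of the solution
to the Yule-Walker system G_k phi = r_k where
  (G_k)_{ij} = rho(|i - j|), (r_k)_i = rho(i), i,j = 1..k.
Equivalently, Durbin-Levinson gives phi_{kk} iteratively:
  phi_{11} = rho(1)
  phi_{kk} = [rho(k) - sum_{j=1..k-1} phi_{k-1,j} rho(k-j)]
            / [1 - sum_{j=1..k-1} phi_{k-1,j} rho(j)],
  phi_{k,j} = phi_{k-1,j} - phi_{kk} phi_{k-1,k-j},  j = 1..k-1.
Step k = 1:
  phi_11 = rho(1) = -0.3794.
Step k = 2:
  phi_22 = [rho(2) - phi_11 rho(1)] / [1 - phi_11 rho(1)] = [-0.1531 - (-0.3794)(-0.3794)] / [1 - (-0.3794)(-0.3794)]
         = -0.29704436 / 0.85605564 = -0.347.
Therefore phi_{22} = -0.3470.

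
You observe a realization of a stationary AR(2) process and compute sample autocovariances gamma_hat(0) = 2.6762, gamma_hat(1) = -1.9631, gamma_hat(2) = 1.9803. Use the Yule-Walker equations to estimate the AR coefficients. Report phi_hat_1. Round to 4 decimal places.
\hat\phi_{1} = -0.4129

The Yule-Walker equations for an AR(p) process read, in matrix form,
  Gamma_p phi = r_p,   with   (Gamma_p)_{ij} = gamma(|i - j|),
                       (r_p)_i = gamma(i),   i,j = 1..p.
Substitute the sample gammas (Toeplitz matrix and right-hand side of size 2):
  Gamma_p = [[2.6762, -1.9631], [-1.9631, 2.6762]]
  r_p     = [-1.9631, 1.9803]
Written out:
  2.6762 phi_1 - 1.9631 phi_2 = -1.9631
  -1.9631 phi_1 + 2.6762 phi_2 = 1.9803
Solve by Cramer's rule:
  det = gamma(0)^2 - gamma(1)^2 = (2.6762)^2 - (-1.9631)^2 = 7.16204644 - 3.85376161 = 3.30828483
  phi_hat_1 = [gamma(1) gamma(0) - gamma(1) gamma(2)] / det = [(-1.9631)(2.6762) - (-1.9631)(1.9803)] / 3.30828483 = -1.36612129 / 3.30828483 = -0.4129
  phi_hat_2 = [gamma(0) gamma(2) - gamma(1)^2] / det = [(2.6762)(1.9803) - (-1.9631)^2] / 3.30828483 = 1.44591725 / 3.30828483 = 0.4371
So phi_hat = [-0.4129, 0.4371].
Therefore phi_hat_1 = -0.4129.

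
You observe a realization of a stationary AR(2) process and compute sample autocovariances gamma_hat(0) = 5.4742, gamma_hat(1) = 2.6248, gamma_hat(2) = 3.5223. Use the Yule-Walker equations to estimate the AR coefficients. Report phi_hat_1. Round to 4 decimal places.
\hat\phi_{1} = 0.2220

The Yule-Walker equations for an AR(p) process read, in matrix form,
  Gamma_p phi = r_p,   with   (Gamma_p)_{ij} = gamma(|i - j|),
                       (r_p)_i = gamma(i),   i,j = 1..p.
Substitute the sample gammas (Toeplitz matrix and right-hand side of size 2):
  Gamma_p = [[5.4742, 2.6248], [2.6248, 5.4742]]
  r_p     = [2.6248, 3.5223]
Written out:
  5.4742 phi_1 + 2.6248 phi_2 = 2.6248
  2.6248 phi_1 + 5.4742 phi_2 = 3.5223
Solve by Cramer's rule:
  det = gamma(0)^2 - gamma(1)^2 = (5.4742)^2 - (2.6248)^2 = 29.96686564 - 6.88957504 = 23.0772906
  phi_hat_1 = [gamma(1) gamma(0) - gamma(1) gamma(2)] / det = [(2.6248)(5.4742) - (2.6248)(3.5223)] / 23.0772906 = 5.12334712 / 23.0772906 = 0.222
  phi_hat_2 = [gamma(0) gamma(2) - gamma(1)^2] / det = [(5.4742)(3.5223) - (2.6248)^2] / 23.0772906 = 12.39219962 / 23.0772906 = 0.537
So phi_hat = [0.2220, 0.5370].
Therefore phi_hat_1 = 0.2220.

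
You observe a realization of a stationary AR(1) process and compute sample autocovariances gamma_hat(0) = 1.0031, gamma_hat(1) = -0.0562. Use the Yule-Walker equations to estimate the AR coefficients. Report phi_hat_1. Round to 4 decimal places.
\hat\phi_{1} = -0.0560

The Yule-Walker equations for an AR(p) process read, in matrix form,
  Gamma_p phi = r_p,   with   (Gamma_p)_{ij} = gamma(|i - j|),
                       (r_p)_i = gamma(i),   i,j = 1..p.
Substitute the sample gammas (Toeplitz matrix and right-hand side of size 1):
  Gamma_p = [[1.0031]]
  r_p     = [-0.0562]
With p = 1 this is the single equation gamma(0) phi_1 = gamma(1):
  phi_hat_1 = gamma(1) / gamma(0) = -0.0562 / 1.0031 = -0.0560.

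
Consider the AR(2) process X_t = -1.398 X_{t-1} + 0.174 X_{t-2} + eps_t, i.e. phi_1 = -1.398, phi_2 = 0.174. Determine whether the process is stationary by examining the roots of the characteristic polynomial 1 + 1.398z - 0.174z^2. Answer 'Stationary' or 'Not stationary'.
\text{Not stationary}

The AR(p) characteristic polynomial is P(z) = 1 + 1.398z - 0.174z^2.
Stationarity requires all roots to lie outside the unit circle, i.e. |z| > 1 for every root.
Set 1 + (1.398) z + (-0.174) z^2 = 0, i.e. a z^2 + b z + c = 0 with a = -0.174, b = 1.398, c = 1.
Discriminant D = b^2 - 4ac = (1.398)^2 - 4*(-0.174)*1 = 1.954404 - (-0.696) = 2.650404.
D >= 0, so the roots are real: z = (-b +/- sqrt(D)) / (2a) = (-1.398 +/- 1.628006) / (-0.348).
  z_1 = (-1.398 + 1.628006) / (-0.348) = -0.6609,   |z_1| = 0.6609.
  z_2 = (-1.398 - 1.628006) / (-0.348) = 8.6954,   |z_2| = 8.6954.
Moduli of all roots: 0.6609, 8.6954.
All moduli strictly greater than 1? No.
Verdict: Not stationary.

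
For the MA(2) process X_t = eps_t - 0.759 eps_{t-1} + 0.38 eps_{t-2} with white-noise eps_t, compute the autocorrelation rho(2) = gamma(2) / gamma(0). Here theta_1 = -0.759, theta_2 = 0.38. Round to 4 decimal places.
\rho(2) = 0.2209

For an MA(q) process with theta_0 = 1, the autocovariance is
  gamma(k) = sigma^2 * sum_{i=0..q-k} theta_i * theta_{i+k},
and rho(k) = gamma(k) / gamma(0). Sigma^2 cancels.
  numerator   = (1)*(0.38) = 0.38.
  denominator = (1)^2 + (-0.759)^2 + (0.38)^2 = 1.720481.
  rho(2) = 0.38 / 1.720481 = 0.2209.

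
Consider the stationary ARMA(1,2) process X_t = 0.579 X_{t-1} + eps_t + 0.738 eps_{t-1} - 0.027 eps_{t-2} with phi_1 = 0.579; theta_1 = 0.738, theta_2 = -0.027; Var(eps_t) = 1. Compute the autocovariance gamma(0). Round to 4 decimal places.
\gamma(0) = 3.5484

Multiply the model equation by X_{t-k} and take expectations. With theta_0 = psi_0 = 1 and psi_j the MA(infinity) weights, this gives
  gamma(k) - sum_i phi_i gamma(k-i) = c_k,
  c_k = sigma^2 * sum_{j=k..q} theta_j psi_{j-k}   (c_k = 0 for k > q),
using gamma(-m) = gamma(m).
psi-weights needed (psi_j = theta_j + sum_i phi_i psi_{j-i}):
  psi_1 = theta_1 + phi_1 = 0.738 + (0.579) = 1.317
  psi_2 = theta_2 + phi_1 psi_1 = -0.027 + (0.579)(1.317) = 0.735543
Right-hand sides:
  c_0 = sigma^2 (1 + theta_1 psi_1 + theta_2 psi_2) = 1 * (1 + (0.738)(1.317) + (-0.027)(0.735543)) = 1 * 1.952086 = 1.952086
  c_1 = sigma^2 (theta_1 + theta_2 psi_1) = 1 * (0.738 + (-0.027)(1.317)) = 0.702441
  c_2 = sigma^2 theta_2 = 1 * (-0.027) = -0.027
Equations for k = 0 and k = 1 (AR order 1):
  gamma(0) = phi_1 gamma(1) + c_0
  gamma(1) = phi_1 gamma(0) + c_1
Substituting the second into the first: gamma(0) (1 - phi_1^2) = c_0 + phi_1 c_1, so
  gamma(0) = (c_0 + phi_1 c_1) / (1 - phi_1^2) = (1.952086 + (0.579)(0.702441)) / (1 - (0.579)^2) = 2.3588 / 0.664759 = 3.548353.
Therefore gamma(0) = 3.5484 (to 4 decimal places).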